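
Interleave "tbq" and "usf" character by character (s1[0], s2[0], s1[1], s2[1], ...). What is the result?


String 1: 'tbq'
String 2: 'usf'
Operation: alternate characters
Pairs: 't'+'u', 'b'+'s', 'q'+'f'
Result: tubsqf


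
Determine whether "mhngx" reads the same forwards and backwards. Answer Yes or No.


Input string: 'mhngx'
Reversed: 'xgnhm'
Compare pairs: s[0]='m' vs s[4]='x' (mismatch), s[1]='h' vs s[3]='g' (mismatch)
Palindrome: No


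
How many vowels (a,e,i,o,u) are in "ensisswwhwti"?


Input string: 'ensisswwhwti'
Operation: count vowels (a, e, i, o, u)
Scan: s[0]='e' (vowel), s[1]='n', s[2]='s', s[3]='i' (vowel), s[4]='s', s[5]='s', s[6]='w', s[7]='w', s[8]='h', s[9]='w', s[10]='t', s[11]='i' (vowel)
Vowels found: 3
Result: 3


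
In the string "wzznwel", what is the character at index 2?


Input string: 'wzznwel'
Operation: get character at index 2
Index mapping: s[0]='w', s[1]='z', s[2]='z'
Result: 'z'


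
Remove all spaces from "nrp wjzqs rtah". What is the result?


Input string: 'nrp wjzqs rtah'
Operation: remove all spaces
Words: 'nrp', 'wjzqs', 'rtah'
Join without spaces: nrpwjzqsrtah


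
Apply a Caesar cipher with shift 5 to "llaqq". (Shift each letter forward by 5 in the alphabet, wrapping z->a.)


Input: 'llaqq', shift = 5
Operation: for each letter, (position + 5) mod 26
Mapping: 'l'(11+5=16)->'q', 'l'(11+5=16)->'q', 'a'(0+5=5)->'f', 'q'(16+5=21)->'v', 'q'(16+5=21)->'v'
Result: qqfvv


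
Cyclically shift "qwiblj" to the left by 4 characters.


Input: 'qwiblj', shift = 4
Operation: split at index 4 and swap parts
Front part s[0:4] = 'qwib'
Back part s[4:] = 'lj'
Rotated = back + front = 'lj' + 'qwib'
Result: ljqwib


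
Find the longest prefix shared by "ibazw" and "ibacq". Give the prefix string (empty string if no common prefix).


String 1: 'ibazw'
String 2: 'ibacq'
Compare position by position:
pos 0: 'i' vs 'i' match
pos 1: 'b' vs 'b' match
pos 2: 'a' vs 'a' match
pos 3: 'z' vs 'c' differ -> stop
Longest common prefix: "iba" (length 3)


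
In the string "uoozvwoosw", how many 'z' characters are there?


Input string: 'uoozvwoosw'
Target character: 'z'
Scan each position: s[3]='z'
Matches found at indices: 3
Total: 1


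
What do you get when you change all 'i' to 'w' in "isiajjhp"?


Input string: 'isiajjhp'
Operation: replace 'i' with 'w'
Positions of 'i': 0, 2
After replacement: wswajjhp


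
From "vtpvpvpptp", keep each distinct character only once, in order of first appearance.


Input: 'vtpvpvpptp'
Operation: keep first occurrence of each character
Scan: s[0]='v' new -> keep; s[1]='t' new -> keep; s[2]='p' new -> keep; s[3]='v' seen -> skip; s[4]='p' seen -> skip; s[5]='v' seen -> skip; s[6]='p' seen -> skip; s[7]='p' seen -> skip; s[8]='t' seen -> skip; s[9]='p' seen -> skip
Result: vtp


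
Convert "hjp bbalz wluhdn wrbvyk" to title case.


Input string: 'hjp bbalz wluhdn wrbvyk'
Operation: capitalize first letter of each word
Word transformations: 'hjp'->'Hjp', 'bbalz'->'Bbalz', 'wluhdn'->'Wluhdn', 'wrbvyk'->'Wrbvyk'
Result: Hjp Bbalz Wluhdn Wrbvyk


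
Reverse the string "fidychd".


Input string: 'fidychd'
Operation: reverse character order
Original order: 'f' -> 'i' -> 'd' -> 'y' -> 'c' -> 'h' -> 'd'
Reversed order: 'd' -> 'h' -> 'c' -> 'y' -> 'd' -> 'i' -> 'f'
Result: dhcydif


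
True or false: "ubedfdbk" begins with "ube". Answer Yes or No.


Input string: 'ubedfdbk'
Prefix to check: 'ube'
First 3 characters of input: 'ube'
Match: True
Result: Yes


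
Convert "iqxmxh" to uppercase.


Input string: 'iqxmxh'
Operation: convert each letter to uppercase
Mapping: 'i'->'I', 'q'->'Q', 'x'->'X', 'm'->'M', 'x'->'X', 'h'->'H'
Result: IQXMXH


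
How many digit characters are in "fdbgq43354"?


Input string: 'fdbgq43354'
Operation: count digit characters (0-9)
Scan: 'f', 'd', 'b', 'g', 'q', '4'(digit), '3'(digit), '3'(digit), '5'(digit), '4'(digit)
Digits found: 5
Result: 5


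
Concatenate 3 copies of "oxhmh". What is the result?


Input string: 'oxhmh'
Operation: repeat 3 times
Concatenation: 'oxhmh' + 'oxhmh' + 'oxhmh'
Result: oxhmhoxhmhoxhmh


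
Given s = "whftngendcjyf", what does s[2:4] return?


Input string: 'whftngendcjyf'
Operation: slice [2:4]
Extract characters: s[2]='f', s[3]='t'
Result: ft


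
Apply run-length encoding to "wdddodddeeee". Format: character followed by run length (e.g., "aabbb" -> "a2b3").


Input: 'wdddodddeeee'
Operation: identify consecutive runs
Runs: 'w' -> w1, 'ddd' -> d3, 'o' -> o1, 'ddd' -> d3, 'eeee' -> e4
Encoded: w1d3o1d3e4


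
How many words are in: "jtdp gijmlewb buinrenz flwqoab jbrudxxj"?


Input string: 'jtdp gijmlewb buinrenz flwqoab jbrudxxj'
Operation: split by spaces
Words found: 'jtdp', 'gijmlewb', 'buinrenz', 'flwqoab', 'jbrudxxj'
Word count: 5


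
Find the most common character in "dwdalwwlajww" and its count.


Input: 'dwdalwwlajww'
Operation: tally each character
Counts: 'a':2, 'd':2, 'j':1, 'l':2, 'w':5
Maximum: 'w' appears 5 times


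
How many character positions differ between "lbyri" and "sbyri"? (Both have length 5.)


String 1: 'lbyri'
String 2: 'sbyri'
Compare each position: pos 0: 'l'!='s', pos 1: 'b'=='b', pos 2: 'y'=='y', pos 3: 'r'=='r', pos 4: 'i'=='i'
Differing positions: 1
Hamming distance: 1


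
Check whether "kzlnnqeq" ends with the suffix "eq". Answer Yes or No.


Input string: 'kzlnnqeq'
Suffix to check: 'eq'
Last 2 characters of input: 'eq'
Match: True
Result: Yes


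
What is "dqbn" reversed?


Input string: 'dqbn'
Operation: reverse character order
Original order: 'd' -> 'q' -> 'b' -> 'n'
Reversed order: 'n' -> 'b' -> 'q' -> 'd'
Result: nbqd


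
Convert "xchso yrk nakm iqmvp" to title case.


Input string: 'xchso yrk nakm iqmvp'
Operation: capitalize first letter of each word
Word transformations: 'xchso'->'Xchso', 'yrk'->'Yrk', 'nakm'->'Nakm', 'iqmvp'->'Iqmvp'
Result: Xchso Yrk Nakm Iqmvp


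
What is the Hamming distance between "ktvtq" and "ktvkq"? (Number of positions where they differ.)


String 1: 'ktvtq'
String 2: 'ktvkq'
Compare each position: pos 0: 'k'=='k', pos 1: 't'=='t', pos 2: 'v'=='v', pos 3: 't'!='k', pos 4: 'q'=='q'
Differing positions: 1
Hamming distance: 1


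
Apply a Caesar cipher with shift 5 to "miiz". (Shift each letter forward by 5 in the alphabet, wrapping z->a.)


Input: 'miiz', shift = 5
Operation: for each letter, (position + 5) mod 26
Mapping: 'm'(12+5=17)->'r', 'i'(8+5=13)->'n', 'i'(8+5=13)->'n', 'z'(25+5=30, 30 mod 26=4)->'e'
Result: rnne


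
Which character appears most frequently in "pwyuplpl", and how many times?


Input: 'pwyuplpl'
Operation: tally each character
Counts: 'l':2, 'p':3, 'u':1, 'w':1, 'y':1
Maximum: 'p' appears 3 times


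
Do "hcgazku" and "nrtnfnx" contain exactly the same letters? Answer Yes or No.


String 1: 'hcgazku' -> sorted: 'acghkuz'
String 2: 'nrtnfnx' -> sorted: 'fnnnrtx'
Compare sorted forms: 'acghkuz' != 'fnnnrtx'
Anagram: No


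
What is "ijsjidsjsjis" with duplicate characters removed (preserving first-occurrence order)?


Input: 'ijsjidsjsjis'
Operation: keep first occurrence of each character
Scan: s[0]='i' new -> keep; s[1]='j' new -> keep; s[2]='s' new -> keep; s[3]='j' seen -> skip; s[4]='i' seen -> skip; s[5]='d' new -> keep; s[6]='s' seen -> skip; s[7]='j' seen -> skip; s[8]='s' seen -> skip; s[9]='j' seen -> skip; s[10]='i' seen -> skip; s[11]='s' seen -> skip
Result: ijsd


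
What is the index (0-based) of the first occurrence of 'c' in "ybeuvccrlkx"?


Input string: 'ybeuvccrlkx'
Target: 'c'
Scanning left to right: s[0]='y', s[1]='b', s[2]='e', s[3]='u', s[4]='v', s[5]='c'
First match at index: 5


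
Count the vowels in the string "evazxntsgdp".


Input string: 'evazxntsgdp'
Operation: count vowels (a, e, i, o, u)
Scan: s[0]='e' (vowel), s[1]='v', s[2]='a' (vowel), s[3]='z', s[4]='x', s[5]='n', s[6]='t', s[7]='s', s[8]='g', s[9]='d', s[10]='p'
Vowels found: 2
Result: 2


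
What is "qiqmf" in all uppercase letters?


Input string: 'qiqmf'
Operation: convert each letter to uppercase
Mapping: 'q'->'Q', 'i'->'I', 'q'->'Q', 'm'->'M', 'f'->'F'
Result: QIQMF


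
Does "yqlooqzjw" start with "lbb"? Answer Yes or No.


Input string: 'yqlooqzjw'
Prefix to check: 'lbb'
First 3 characters of input: 'yql'
Match: False
Result: No


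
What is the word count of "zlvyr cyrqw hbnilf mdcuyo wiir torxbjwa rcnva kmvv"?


Input string: 'zlvyr cyrqw hbnilf mdcuyo wiir torxbjwa rcnva kmvv'
Operation: split by spaces
Words found: 'zlvyr', 'cyrqw', 'hbnilf', 'mdcuyo', 'wiir', 'torxbjwa', 'rcnva', 'kmvv'
Word count: 8


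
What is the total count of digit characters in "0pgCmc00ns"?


Input string: '0pgCmc00ns'
Operation: count digit characters (0-9)
Scan: '0'(digit), 'p', 'g', 'C', 'm', 'c', '0'(digit), '0'(digit), 'n', 's'
Digits found: 3
Result: 3


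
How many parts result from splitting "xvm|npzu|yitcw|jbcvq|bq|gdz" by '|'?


Input string: 'xvm|npzu|yitcw|jbcvq|bq|gdz'
Delimiter: '|'
Split result: 'xvm', 'npzu', 'yitcw', 'jbcvq', 'bq', 'gdz'
Number of parts: 6


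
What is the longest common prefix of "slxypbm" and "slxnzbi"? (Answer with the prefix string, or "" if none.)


String 1: 'slxypbm'
String 2: 'slxnzbi'
Compare position by position:
pos 0: 's' vs 's' match
pos 1: 'l' vs 'l' match
pos 2: 'x' vs 'x' match
pos 3: 'y' vs 'n' differ -> stop
Longest common prefix: "slx" (length 3)


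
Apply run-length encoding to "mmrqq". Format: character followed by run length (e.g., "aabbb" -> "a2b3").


Input: 'mmrqq'
Operation: identify consecutive runs
Runs: 'mm' -> m2, 'r' -> r1, 'qq' -> q2
Encoded: m2r1q2


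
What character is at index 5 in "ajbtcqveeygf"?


Input string: 'ajbtcqveeygf'
Operation: get character at index 5
Index mapping: s[0]='a', s[1]='j', s[2]='b', s[3]='t', s[4]='c', s[5]='q'
Result: 'q'


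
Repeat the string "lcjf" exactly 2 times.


Input string: 'lcjf'
Operation: repeat 2 times
Concatenation: 'lcjf' + 'lcjf'
Result: lcjflcjf


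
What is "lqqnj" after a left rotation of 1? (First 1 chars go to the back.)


Input: 'lqqnj', shift = 1
Operation: split at index 1 and swap parts
Front part s[0:1] = 'l'
Back part s[1:] = 'qqnj'
Rotated = back + front = 'qqnj' + 'l'
Result: qqnjl


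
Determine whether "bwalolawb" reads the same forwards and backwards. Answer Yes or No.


Input string: 'bwalolawb'
Reversed: 'bwalolawb'
Compare pairs: s[0]='b' vs s[8]='b' (match), s[1]='w' vs s[7]='w' (match), s[2]='a' vs s[6]='a' (match), s[3]='l' vs s[5]='l' (match)
Palindrome: Yes


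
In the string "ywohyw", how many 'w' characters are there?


Input string: 'ywohyw'
Target character: 'w'
Scan each position: s[1]='w', s[5]='w'
Matches found at indices: 1, 5
Total: 2


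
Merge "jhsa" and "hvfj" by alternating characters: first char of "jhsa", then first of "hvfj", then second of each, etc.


String 1: 'jhsa'
String 2: 'hvfj'
Operation: alternate characters
Pairs: 'j'+'h', 'h'+'v', 's'+'f', 'a'+'j'
Result: jhhvsfaj


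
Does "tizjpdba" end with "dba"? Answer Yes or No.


Input string: 'tizjpdba'
Suffix to check: 'dba'
Last 3 characters of input: 'dba'
Match: True
Result: Yes


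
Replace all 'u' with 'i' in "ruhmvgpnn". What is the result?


Input string: 'ruhmvgpnn'
Operation: replace 'u' with 'i'
Positions of 'u': 1
After replacement: rihmvgpnn


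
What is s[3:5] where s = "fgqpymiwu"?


Input string: 'fgqpymiwu'
Operation: slice [3:5]
Extract characters: s[3]='p', s[4]='y'
Result: py


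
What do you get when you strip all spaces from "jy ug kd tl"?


Input string: 'jy ug kd tl'
Operation: remove all spaces
Words: 'jy', 'ug', 'kd', 'tl'
Join without spaces: jyugkdtl


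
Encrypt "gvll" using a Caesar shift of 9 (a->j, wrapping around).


Input: 'gvll', shift = 9
Operation: for each letter, (position + 9) mod 26
Mapping: 'g'(6+9=15)->'p', 'v'(21+9=30, 30 mod 26=4)->'e', 'l'(11+9=20)->'u', 'l'(11+9=20)->'u'
Result: peuu


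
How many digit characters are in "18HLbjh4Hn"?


Input string: '18HLbjh4Hn'
Operation: count digit characters (0-9)
Scan: '1'(digit), '8'(digit), 'H', 'L', 'b', 'j', 'h', '4'(digit), 'H', 'n'
Digits found: 3
Result: 3


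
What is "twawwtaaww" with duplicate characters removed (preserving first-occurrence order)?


Input: 'twawwtaaww'
Operation: keep first occurrence of each character
Scan: s[0]='t' new -> keep; s[1]='w' new -> keep; s[2]='a' new -> keep; s[3]='w' seen -> skip; s[4]='w' seen -> skip; s[5]='t' seen -> skip; s[6]='a' seen -> skip; s[7]='a' seen -> skip; s[8]='w' seen -> skip; s[9]='w' seen -> skip
Result: twa


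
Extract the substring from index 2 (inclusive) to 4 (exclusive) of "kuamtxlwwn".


Input string: 'kuamtxlwwn'
Operation: slice [2:4]
Extract characters: s[2]='a', s[3]='m'
Result: am


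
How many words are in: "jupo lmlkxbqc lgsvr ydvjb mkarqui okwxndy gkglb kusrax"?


Input string: 'jupo lmlkxbqc lgsvr ydvjb mkarqui okwxndy gkglb kusrax'
Operation: split by spaces
Words found: 'jupo', 'lmlkxbqc', 'lgsvr', 'ydvjb', 'mkarqui', 'okwxndy', 'gkglb', 'kusrax'
Word count: 8


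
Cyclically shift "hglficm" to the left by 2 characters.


Input: 'hglficm', shift = 2
Operation: split at index 2 and swap parts
Front part s[0:2] = 'hg'
Back part s[2:] = 'lficm'
Rotated = back + front = 'lficm' + 'hg'
Result: lficmhg


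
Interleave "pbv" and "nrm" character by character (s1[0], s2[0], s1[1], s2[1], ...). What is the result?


String 1: 'pbv'
String 2: 'nrm'
Operation: alternate characters
Pairs: 'p'+'n', 'b'+'r', 'v'+'m'
Result: pnbrvm


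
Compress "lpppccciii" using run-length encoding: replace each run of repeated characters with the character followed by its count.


Input: 'lpppccciii'
Operation: identify consecutive runs
Runs: 'l' -> l1, 'ppp' -> p3, 'ccc' -> c3, 'iii' -> i3
Encoded: l1p3c3i3


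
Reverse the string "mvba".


Input string: 'mvba'
Operation: reverse character order
Original order: 'm' -> 'v' -> 'b' -> 'a'
Reversed order: 'a' -> 'b' -> 'v' -> 'm'
Result: abvm


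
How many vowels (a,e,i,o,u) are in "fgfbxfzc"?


Input string: 'fgfbxfzc'
Operation: count vowels (a, e, i, o, u)
Scan: s[0]='f', s[1]='g', s[2]='f', s[3]='b', s[4]='x', s[5]='f', s[6]='z', s[7]='c'
Vowels found: 0
Result: 0


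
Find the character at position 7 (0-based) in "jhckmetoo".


Input string: 'jhckmetoo'
Operation: get character at index 7
Index mapping: s[0]='j', s[1]='h', s[2]='c', s[3]='k', s[4]='m', s[5]='e', s[6]='t', s[7]='o'
Result: 'o'


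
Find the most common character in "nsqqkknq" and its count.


Input: 'nsqqkknq'
Operation: tally each character
Counts: 'k':2, 'n':2, 'q':3, 's':1
Maximum: 'q' appears 3 times


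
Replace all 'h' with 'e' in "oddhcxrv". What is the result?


Input string: 'oddhcxrv'
Operation: replace 'h' with 'e'
Positions of 'h': 3
After replacement: oddecxrv


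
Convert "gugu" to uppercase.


Input string: 'gugu'
Operation: convert each letter to uppercase
Mapping: 'g'->'G', 'u'->'U', 'g'->'G', 'u'->'U'
Result: GUGU


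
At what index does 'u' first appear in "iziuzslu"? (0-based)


Input string: 'iziuzslu'
Target: 'u'
Scanning left to right: s[0]='i', s[1]='z', s[2]='i', s[3]='u'
First match at index: 3


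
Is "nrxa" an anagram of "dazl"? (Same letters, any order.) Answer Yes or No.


String 1: 'dazl' -> sorted: 'adlz'
String 2: 'nrxa' -> sorted: 'anrx'
Compare sorted forms: 'adlz' != 'anrx'
Anagram: No


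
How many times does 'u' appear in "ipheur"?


Input string: 'ipheur'
Target character: 'u'
Scan each position: s[4]='u'
Matches found at indices: 4
Total: 1


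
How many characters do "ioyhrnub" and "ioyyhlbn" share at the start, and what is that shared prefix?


String 1: 'ioyhrnub'
String 2: 'ioyyhlbn'
Compare position by position:
pos 0: 'i' vs 'i' match
pos 1: 'o' vs 'o' match
pos 2: 'y' vs 'y' match
pos 3: 'h' vs 'y' differ -> stop
Longest common prefix: "ioy" (length 3)


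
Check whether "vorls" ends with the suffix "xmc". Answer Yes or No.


Input string: 'vorls'
Suffix to check: 'xmc'
Last 3 characters of input: 'rls'
Match: False
Result: No


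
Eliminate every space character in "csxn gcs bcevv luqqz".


Input string: 'csxn gcs bcevv luqqz'
Operation: remove all spaces
Words: 'csxn', 'gcs', 'bcevv', 'luqqz'
Join without spaces: csxngcsbcevvluqqz


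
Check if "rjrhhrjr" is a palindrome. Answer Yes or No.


Input string: 'rjrhhrjr'
Reversed: 'rjrhhrjr'
Compare pairs: s[0]='r' vs s[7]='r' (match), s[1]='j' vs s[6]='j' (match), s[2]='r' vs s[5]='r' (match), s[3]='h' vs s[4]='h' (match)
Palindrome: Yes


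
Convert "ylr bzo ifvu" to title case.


Input string: 'ylr bzo ifvu'
Operation: capitalize first letter of each word
Word transformations: 'ylr'->'Ylr', 'bzo'->'Bzo', 'ifvu'->'Ifvu'
Result: Ylr Bzo Ifvu


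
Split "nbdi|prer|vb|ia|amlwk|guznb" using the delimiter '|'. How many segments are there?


Input string: 'nbdi|prer|vb|ia|amlwk|guznb'
Delimiter: '|'
Split result: 'nbdi', 'prer', 'vb', 'ia', 'amlwk', 'guznb'
Number of parts: 6


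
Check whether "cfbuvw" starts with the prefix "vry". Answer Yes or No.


Input string: 'cfbuvw'
Prefix to check: 'vry'
First 3 characters of input: 'cfb'
Match: False
Result: No


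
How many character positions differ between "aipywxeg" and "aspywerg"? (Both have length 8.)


String 1: 'aipywxeg'
String 2: 'aspywerg'
Compare each position: pos 0: 'a'=='a', pos 1: 'i'!='s', pos 2: 'p'=='p', pos 3: 'y'=='y', pos 4: 'w'=='w', pos 5: 'x'!='e', pos 6: 'e'!='r', pos 7: 'g'=='g'
Differing positions: 3
Hamming distance: 3


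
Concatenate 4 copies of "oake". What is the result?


Input string: 'oake'
Operation: repeat 4 times
Concatenation: 'oake' + 'oake' + 'oake' + 'oake'
Result: oakeoakeoakeoake


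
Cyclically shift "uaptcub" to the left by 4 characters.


Input: 'uaptcub', shift = 4
Operation: split at index 4 and swap parts
Front part s[0:4] = 'uapt'
Back part s[4:] = 'cub'
Rotated = back + front = 'cub' + 'uapt'
Result: cubuapt


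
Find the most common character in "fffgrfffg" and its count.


Input: 'fffgrfffg'
Operation: tally each character
Counts: 'f':6, 'g':2, 'r':1
Maximum: 'f' appears 6 times


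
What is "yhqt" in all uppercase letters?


Input string: 'yhqt'
Operation: convert each letter to uppercase
Mapping: 'y'->'Y', 'h'->'H', 'q'->'Q', 't'->'T'
Result: YHQT


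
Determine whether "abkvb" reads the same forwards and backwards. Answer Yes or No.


Input string: 'abkvb'
Reversed: 'bvkba'
Compare pairs: s[0]='a' vs s[4]='b' (mismatch), s[1]='b' vs s[3]='v' (mismatch)
Palindrome: No


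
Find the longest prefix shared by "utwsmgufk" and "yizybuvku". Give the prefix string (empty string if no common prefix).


String 1: 'utwsmgufk'
String 2: 'yizybuvku'
Compare position by position:
pos 0: 'u' vs 'y' differ -> stop
Longest common prefix: "" (length 0)


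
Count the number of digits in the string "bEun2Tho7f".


Input string: 'bEun2Tho7f'
Operation: count digit characters (0-9)
Scan: 'b', 'E', 'u', 'n', '2'(digit), 'T', 'h', 'o', '7'(digit), 'f'
Digits found: 2
Result: 2


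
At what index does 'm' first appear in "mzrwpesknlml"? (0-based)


Input string: 'mzrwpesknlml'
Target: 'm'
Scanning left to right: s[0]='m'
First match at index: 0


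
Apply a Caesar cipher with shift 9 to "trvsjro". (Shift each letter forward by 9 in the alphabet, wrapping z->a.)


Input: 'trvsjro', shift = 9
Operation: for each letter, (position + 9) mod 26
Mapping: 't'(19+9=28, 28 mod 26=2)->'c', 'r'(17+9=26, 26 mod 26=0)->'a', 'v'(21+9=30, 30 mod 26=4)->'e', 's'(18+9=27, 27 mod 26=1)->'b', 'j'(9+9=18)->'s', 'r'(17+9=26, 26 mod 26=0)->'a', 'o'(14+9=23)->'x'
Result: caebsax


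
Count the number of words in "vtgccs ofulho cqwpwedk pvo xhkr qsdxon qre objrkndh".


Input string: 'vtgccs ofulho cqwpwedk pvo xhkr qsdxon qre objrkndh'
Operation: split by spaces
Words found: 'vtgccs', 'ofulho', 'cqwpwedk', 'pvo', 'xhkr', 'qsdxon', 'qre', 'objrkndh'
Word count: 8


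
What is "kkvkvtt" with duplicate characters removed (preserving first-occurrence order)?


Input: 'kkvkvtt'
Operation: keep first occurrence of each character
Scan: s[0]='k' new -> keep; s[1]='k' seen -> skip; s[2]='v' new -> keep; s[3]='k' seen -> skip; s[4]='v' seen -> skip; s[5]='t' new -> keep; s[6]='t' seen -> skip
Result: kvt


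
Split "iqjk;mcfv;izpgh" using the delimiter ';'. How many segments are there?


Input string: 'iqjk;mcfv;izpgh'
Delimiter: ';'
Split result: 'iqjk', 'mcfv', 'izpgh'
Number of parts: 3


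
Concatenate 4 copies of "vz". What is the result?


Input string: 'vz'
Operation: repeat 4 times
Concatenation: 'vz' + 'vz' + 'vz' + 'vz'
Result: vzvzvzvz


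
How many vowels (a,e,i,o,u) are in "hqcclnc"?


Input string: 'hqcclnc'
Operation: count vowels (a, e, i, o, u)
Scan: s[0]='h', s[1]='q', s[2]='c', s[3]='c', s[4]='l', s[5]='n', s[6]='c'
Vowels found: 0
Result: 0


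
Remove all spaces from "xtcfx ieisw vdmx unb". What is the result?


Input string: 'xtcfx ieisw vdmx unb'
Operation: remove all spaces
Words: 'xtcfx', 'ieisw', 'vdmx', 'unb'
Join without spaces: xtcfxieiswvdmxunb


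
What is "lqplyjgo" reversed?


Input string: 'lqplyjgo'
Operation: reverse character order
Original order: 'l' -> 'q' -> 'p' -> 'l' -> 'y' -> 'j' -> 'g' -> 'o'
Reversed order: 'o' -> 'g' -> 'j' -> 'y' -> 'l' -> 'p' -> 'q' -> 'l'
Result: ogjylpql


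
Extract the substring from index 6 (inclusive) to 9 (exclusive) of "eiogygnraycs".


Input string: 'eiogygnraycs'
Operation: slice [6:9]
Extract characters: s[6]='n', s[7]='r', s[8]='a'
Result: nra


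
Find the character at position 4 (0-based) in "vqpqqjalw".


Input string: 'vqpqqjalw'
Operation: get character at index 4
Index mapping: s[0]='v', s[1]='q', s[2]='p', s[3]='q', s[4]='q'
Result: 'q'


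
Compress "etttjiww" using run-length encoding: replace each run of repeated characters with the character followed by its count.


Input: 'etttjiww'
Operation: identify consecutive runs
Runs: 'e' -> e1, 'ttt' -> t3, 'j' -> j1, 'i' -> i1, 'ww' -> w2
Encoded: e1t3j1i1w2


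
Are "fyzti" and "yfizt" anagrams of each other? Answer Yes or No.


String 1: 'fyzti' -> sorted: 'fityz'
String 2: 'yfizt' -> sorted: 'fityz'
Compare sorted forms: 'fityz' == 'fityz'
Anagram: Yes


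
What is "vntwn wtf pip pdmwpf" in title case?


Input string: 'vntwn wtf pip pdmwpf'
Operation: capitalize first letter of each word
Word transformations: 'vntwn'->'Vntwn', 'wtf'->'Wtf', 'pip'->'Pip', 'pdmwpf'->'Pdmwpf'
Result: Vntwn Wtf Pip Pdmwpf


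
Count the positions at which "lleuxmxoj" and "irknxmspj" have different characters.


String 1: 'lleuxmxoj'
String 2: 'irknxmspj'
Compare each position: pos 0: 'l'!='i', pos 1: 'l'!='r', pos 2: 'e'!='k', pos 3: 'u'!='n', pos 4: 'x'=='x', pos 5: 'm'=='m', pos 6: 'x'!='s', pos 7: 'o'!='p', pos 8: 'j'=='j'
Differing positions: 6
Hamming distance: 6


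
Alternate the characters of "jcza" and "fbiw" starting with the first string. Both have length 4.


String 1: 'jcza'
String 2: 'fbiw'
Operation: alternate characters
Pairs: 'j'+'f', 'c'+'b', 'z'+'i', 'a'+'w'
Result: jfcbziaw


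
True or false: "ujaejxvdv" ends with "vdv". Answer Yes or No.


Input string: 'ujaejxvdv'
Suffix to check: 'vdv'
Last 3 characters of input: 'vdv'
Match: True
Result: Yes


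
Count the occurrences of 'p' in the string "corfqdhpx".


Input string: 'corfqdhpx'
Target character: 'p'
Scan each position: s[7]='p'
Matches found at indices: 7
Total: 1


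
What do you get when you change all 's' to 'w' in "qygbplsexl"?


Input string: 'qygbplsexl'
Operation: replace 's' with 'w'
Positions of 's': 6
After replacement: qygbplwexl


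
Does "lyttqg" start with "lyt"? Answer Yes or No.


Input string: 'lyttqg'
Prefix to check: 'lyt'
First 3 characters of input: 'lyt'
Match: True
Result: Yes


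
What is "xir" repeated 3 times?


Input string: 'xir'
Operation: repeat 3 times
Concatenation: 'xir' + 'xir' + 'xir'
Result: xirxirxir


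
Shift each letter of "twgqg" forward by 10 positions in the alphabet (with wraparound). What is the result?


Input: 'twgqg', shift = 10
Operation: for each letter, (position + 10) mod 26
Mapping: 't'(19+10=29, 29 mod 26=3)->'d', 'w'(22+10=32, 32 mod 26=6)->'g', 'g'(6+10=16)->'q', 'q'(16+10=26, 26 mod 26=0)->'a', 'g'(6+10=16)->'q'
Result: dgqaq


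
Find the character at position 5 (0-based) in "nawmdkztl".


Input string: 'nawmdkztl'
Operation: get character at index 5
Index mapping: s[0]='n', s[1]='a', s[2]='w', s[3]='m', s[4]='d', s[5]='k'
Result: 'k'


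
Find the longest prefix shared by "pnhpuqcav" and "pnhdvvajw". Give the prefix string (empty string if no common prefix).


String 1: 'pnhpuqcav'
String 2: 'pnhdvvajw'
Compare position by position:
pos 0: 'p' vs 'p' match
pos 1: 'n' vs 'n' match
pos 2: 'h' vs 'h' match
pos 3: 'p' vs 'd' differ -> stop
Longest common prefix: "pnh" (length 3)


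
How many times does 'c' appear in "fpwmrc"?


Input string: 'fpwmrc'
Target character: 'c'
Scan each position: s[5]='c'
Matches found at indices: 5
Total: 1


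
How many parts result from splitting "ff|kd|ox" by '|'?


Input string: 'ff|kd|ox'
Delimiter: '|'
Split result: 'ff', 'kd', 'ox'
Number of parts: 3


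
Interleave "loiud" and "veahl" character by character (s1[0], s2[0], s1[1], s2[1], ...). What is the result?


String 1: 'loiud'
String 2: 'veahl'
Operation: alternate characters
Pairs: 'l'+'v', 'o'+'e', 'i'+'a', 'u'+'h', 'd'+'l'
Result: lvoeiauhdl


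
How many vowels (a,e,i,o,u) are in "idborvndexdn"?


Input string: 'idborvndexdn'
Operation: count vowels (a, e, i, o, u)
Scan: s[0]='i' (vowel), s[1]='d', s[2]='b', s[3]='o' (vowel), s[4]='r', s[5]='v', s[6]='n', s[7]='d', s[8]='e' (vowel), s[9]='x', s[10]='d', s[11]='n'
Vowels found: 3
Result: 3


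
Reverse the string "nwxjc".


Input string: 'nwxjc'
Operation: reverse character order
Original order: 'n' -> 'w' -> 'x' -> 'j' -> 'c'
Reversed order: 'c' -> 'j' -> 'x' -> 'w' -> 'n'
Result: cjxwn


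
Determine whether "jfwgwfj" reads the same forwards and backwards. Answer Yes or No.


Input string: 'jfwgwfj'
Reversed: 'jfwgwfj'
Compare pairs: s[0]='j' vs s[6]='j' (match), s[1]='f' vs s[5]='f' (match), s[2]='w' vs s[4]='w' (match)
Palindrome: Yes


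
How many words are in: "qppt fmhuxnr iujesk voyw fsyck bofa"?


Input string: 'qppt fmhuxnr iujesk voyw fsyck bofa'
Operation: split by spaces
Words found: 'qppt', 'fmhuxnr', 'iujesk', 'voyw', 'fsyck', 'bofa'
Word count: 6


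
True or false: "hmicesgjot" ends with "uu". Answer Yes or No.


Input string: 'hmicesgjot'
Suffix to check: 'uu'
Last 2 characters of input: 'ot'
Match: False
Result: No


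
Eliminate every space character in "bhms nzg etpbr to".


Input string: 'bhms nzg etpbr to'
Operation: remove all spaces
Words: 'bhms', 'nzg', 'etpbr', 'to'
Join without spaces: bhmsnzgetpbrto


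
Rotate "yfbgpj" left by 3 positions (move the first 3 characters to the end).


Input: 'yfbgpj', shift = 3
Operation: split at index 3 and swap parts
Front part s[0:3] = 'yfb'
Back part s[3:] = 'gpj'
Rotated = back + front = 'gpj' + 'yfb'
Result: gpjyfb


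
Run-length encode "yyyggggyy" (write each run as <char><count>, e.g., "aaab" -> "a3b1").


Input: 'yyyggggyy'
Operation: identify consecutive runs
Runs: 'yyy' -> y3, 'gggg' -> g4, 'yy' -> y2
Encoded: y3g4y2


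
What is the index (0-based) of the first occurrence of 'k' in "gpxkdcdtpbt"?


Input string: 'gpxkdcdtpbt'
Target: 'k'
Scanning left to right: s[0]='g', s[1]='p', s[2]='x', s[3]='k'
First match at index: 3


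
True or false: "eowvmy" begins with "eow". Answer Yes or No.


Input string: 'eowvmy'
Prefix to check: 'eow'
First 3 characters of input: 'eow'
Match: True
Result: Yes


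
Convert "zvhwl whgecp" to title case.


Input string: 'zvhwl whgecp'
Operation: capitalize first letter of each word
Word transformations: 'zvhwl'->'Zvhwl', 'whgecp'->'Whgecp'
Result: Zvhwl Whgecp


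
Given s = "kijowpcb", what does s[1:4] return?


Input string: 'kijowpcb'
Operation: slice [1:4]
Extract characters: s[1]='i', s[2]='j', s[3]='o'
Result: ijo


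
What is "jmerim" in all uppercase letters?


Input string: 'jmerim'
Operation: convert each letter to uppercase
Mapping: 'j'->'J', 'm'->'M', 'e'->'E', 'r'->'R', 'i'->'I', 'm'->'M'
Result: JMERIM


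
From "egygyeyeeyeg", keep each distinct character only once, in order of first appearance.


Input: 'egygyeyeeyeg'
Operation: keep first occurrence of each character
Scan: s[0]='e' new -> keep; s[1]='g' new -> keep; s[2]='y' new -> keep; s[3]='g' seen -> skip; s[4]='y' seen -> skip; s[5]='e' seen -> skip; s[6]='y' seen -> skip; s[7]='e' seen -> skip; s[8]='e' seen -> skip; s[9]='y' seen -> skip; s[10]='e' seen -> skip; s[11]='g' seen -> skip
Result: egy


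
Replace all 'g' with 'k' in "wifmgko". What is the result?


Input string: 'wifmgko'
Operation: replace 'g' with 'k'
Positions of 'g': 4
After replacement: wifmkko


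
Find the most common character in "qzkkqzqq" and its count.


Input: 'qzkkqzqq'
Operation: tally each character
Counts: 'k':2, 'q':4, 'z':2
Maximum: 'q' appears 4 times


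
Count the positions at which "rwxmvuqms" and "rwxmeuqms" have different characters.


String 1: 'rwxmvuqms'
String 2: 'rwxmeuqms'
Compare each position: pos 0: 'r'=='r', pos 1: 'w'=='w', pos 2: 'x'=='x', pos 3: 'm'=='m', pos 4: 'v'!='e', pos 5: 'u'=='u', pos 6: 'q'=='q', pos 7: 'm'=='m', pos 8: 's'=='s'
Differing positions: 1
Hamming distance: 1


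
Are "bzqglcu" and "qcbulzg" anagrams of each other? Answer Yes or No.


String 1: 'bzqglcu' -> sorted: 'bcglquz'
String 2: 'qcbulzg' -> sorted: 'bcglquz'
Compare sorted forms: 'bcglquz' == 'bcglquz'
Anagram: Yes


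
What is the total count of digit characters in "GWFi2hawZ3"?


Input string: 'GWFi2hawZ3'
Operation: count digit characters (0-9)
Scan: 'G', 'W', 'F', 'i', '2'(digit), 'h', 'a', 'w', 'Z', '3'(digit)
Digits found: 2
Result: 2


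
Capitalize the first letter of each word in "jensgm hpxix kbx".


Input string: 'jensgm hpxix kbx'
Operation: capitalize first letter of each word
Word transformations: 'jensgm'->'Jensgm', 'hpxix'->'Hpxix', 'kbx'->'Kbx'
Result: Jensgm Hpxix Kbx


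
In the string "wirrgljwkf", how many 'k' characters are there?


Input string: 'wirrgljwkf'
Target character: 'k'
Scan each position: s[8]='k'
Matches found at indices: 8
Total: 1


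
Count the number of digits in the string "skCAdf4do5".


Input string: 'skCAdf4do5'
Operation: count digit characters (0-9)
Scan: 's', 'k', 'C', 'A', 'd', 'f', '4'(digit), 'd', 'o', '5'(digit)
Digits found: 2
Result: 2


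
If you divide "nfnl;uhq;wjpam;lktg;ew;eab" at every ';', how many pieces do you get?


Input string: 'nfnl;uhq;wjpam;lktg;ew;eab'
Delimiter: ';'
Split result: 'nfnl', 'uhq', 'wjpam', 'lktg', 'ew', 'eab'
Number of parts: 6


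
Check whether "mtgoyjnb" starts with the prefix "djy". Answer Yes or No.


Input string: 'mtgoyjnb'
Prefix to check: 'djy'
First 3 characters of input: 'mtg'
Match: False
Result: No


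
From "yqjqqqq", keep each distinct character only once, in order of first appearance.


Input: 'yqjqqqq'
Operation: keep first occurrence of each character
Scan: s[0]='y' new -> keep; s[1]='q' new -> keep; s[2]='j' new -> keep; s[3]='q' seen -> skip; s[4]='q' seen -> skip; s[5]='q' seen -> skip; s[6]='q' seen -> skip
Result: yqj


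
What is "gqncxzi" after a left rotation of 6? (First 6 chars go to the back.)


Input: 'gqncxzi', shift = 6
Operation: split at index 6 and swap parts
Front part s[0:6] = 'gqncxz'
Back part s[6:] = 'i'
Rotated = back + front = 'i' + 'gqncxz'
Result: igqncxz


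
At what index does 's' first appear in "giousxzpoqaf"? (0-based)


Input string: 'giousxzpoqaf'
Target: 's'
Scanning left to right: s[0]='g', s[1]='i', s[2]='o', s[3]='u', s[4]='s'
First match at index: 4


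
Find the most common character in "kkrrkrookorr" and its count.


Input: 'kkrrkrookorr'
Operation: tally each character
Counts: 'k':4, 'o':3, 'r':5
Maximum: 'r' appears 5 times


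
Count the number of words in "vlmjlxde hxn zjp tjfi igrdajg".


Input string: 'vlmjlxde hxn zjp tjfi igrdajg'
Operation: split by spaces
Words found: 'vlmjlxde', 'hxn', 'zjp', 'tjfi', 'igrdajg'
Word count: 5


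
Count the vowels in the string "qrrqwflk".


Input string: 'qrrqwflk'
Operation: count vowels (a, e, i, o, u)
Scan: s[0]='q', s[1]='r', s[2]='r', s[3]='q', s[4]='w', s[5]='f', s[6]='l', s[7]='k'
Vowels found: 0
Result: 0


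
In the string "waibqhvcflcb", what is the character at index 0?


Input string: 'waibqhvcflcb'
Operation: get character at index 0
Index mapping: s[0]='w'
Result: 'w'


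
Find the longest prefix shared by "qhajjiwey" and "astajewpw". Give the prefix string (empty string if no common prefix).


String 1: 'qhajjiwey'
String 2: 'astajewpw'
Compare position by position:
pos 0: 'q' vs 'a' differ -> stop
Longest common prefix: "" (length 0)


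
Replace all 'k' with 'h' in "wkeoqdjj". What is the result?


Input string: 'wkeoqdjj'
Operation: replace 'k' with 'h'
Positions of 'k': 1
After replacement: wheoqdjj


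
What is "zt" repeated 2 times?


Input string: 'zt'
Operation: repeat 2 times
Concatenation: 'zt' + 'zt'
Result: ztzt


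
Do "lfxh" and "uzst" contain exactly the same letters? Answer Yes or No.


String 1: 'lfxh' -> sorted: 'fhlx'
String 2: 'uzst' -> sorted: 'stuz'
Compare sorted forms: 'fhlx' != 'stuz'
Anagram: No


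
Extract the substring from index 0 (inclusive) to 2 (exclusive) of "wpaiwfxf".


Input string: 'wpaiwfxf'
Operation: slice [0:2]
Extract characters: s[0]='w', s[1]='p'
Result: wp


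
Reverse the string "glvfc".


Input string: 'glvfc'
Operation: reverse character order
Original order: 'g' -> 'l' -> 'v' -> 'f' -> 'c'
Reversed order: 'c' -> 'f' -> 'v' -> 'l' -> 'g'
Result: cfvlg


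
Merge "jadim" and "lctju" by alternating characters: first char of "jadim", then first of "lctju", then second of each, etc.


String 1: 'jadim'
String 2: 'lctju'
Operation: alternate characters
Pairs: 'j'+'l', 'a'+'c', 'd'+'t', 'i'+'j', 'm'+'u'
Result: jlacdtijmu


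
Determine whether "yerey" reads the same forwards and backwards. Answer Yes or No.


Input string: 'yerey'
Reversed: 'yerey'
Compare pairs: s[0]='y' vs s[4]='y' (match), s[1]='e' vs s[3]='e' (match)
Palindrome: Yes


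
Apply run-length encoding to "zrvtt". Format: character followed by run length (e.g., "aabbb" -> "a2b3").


Input: 'zrvtt'
Operation: identify consecutive runs
Runs: 'z' -> z1, 'r' -> r1, 'v' -> v1, 'tt' -> t2
Encoded: z1r1v1t2


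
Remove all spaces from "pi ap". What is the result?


Input string: 'pi ap'
Operation: remove all spaces
Words: 'pi', 'ap'
Join without spaces: piap


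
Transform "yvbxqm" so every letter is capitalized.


Input string: 'yvbxqm'
Operation: convert each letter to uppercase
Mapping: 'y'->'Y', 'v'->'V', 'b'->'B', 'x'->'X', 'q'->'Q', 'm'->'M'
Result: YVBXQM


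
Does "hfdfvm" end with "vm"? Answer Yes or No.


Input string: 'hfdfvm'
Suffix to check: 'vm'
Last 2 characters of input: 'vm'
Match: True
Result: Yes


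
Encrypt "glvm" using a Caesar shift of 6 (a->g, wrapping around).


Input: 'glvm', shift = 6
Operation: for each letter, (position + 6) mod 26
Mapping: 'g'(6+6=12)->'m', 'l'(11+6=17)->'r', 'v'(21+6=27, 27 mod 26=1)->'b', 'm'(12+6=18)->'s'
Result: mrbs


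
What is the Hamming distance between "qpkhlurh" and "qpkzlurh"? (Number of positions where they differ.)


String 1: 'qpkhlurh'
String 2: 'qpkzlurh'
Compare each position: pos 0: 'q'=='q', pos 1: 'p'=='p', pos 2: 'k'=='k', pos 3: 'h'!='z', pos 4: 'l'=='l', pos 5: 'u'=='u', pos 6: 'r'=='r', pos 7: 'h'=='h'
Differing positions: 1
Hamming distance: 1


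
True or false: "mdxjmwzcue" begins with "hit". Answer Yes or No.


Input string: 'mdxjmwzcue'
Prefix to check: 'hit'
First 3 characters of input: 'mdx'
Match: False
Result: No


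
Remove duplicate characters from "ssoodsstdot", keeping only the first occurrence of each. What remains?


Input: 'ssoodsstdot'
Operation: keep first occurrence of each character
Scan: s[0]='s' new -> keep; s[1]='s' seen -> skip; s[2]='o' new -> keep; s[3]='o' seen -> skip; s[4]='d' new -> keep; s[5]='s' seen -> skip; s[6]='s' seen -> skip; s[7]='t' new -> keep; s[8]='d' seen -> skip; s[9]='o' seen -> skip; s[10]='t' seen -> skip
Result: sodt


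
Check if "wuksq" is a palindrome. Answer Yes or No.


Input string: 'wuksq'
Reversed: 'qskuw'
Compare pairs: s[0]='w' vs s[4]='q' (mismatch), s[1]='u' vs s[3]='s' (mismatch)
Palindrome: No


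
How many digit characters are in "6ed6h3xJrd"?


Input string: '6ed6h3xJrd'
Operation: count digit characters (0-9)
Scan: '6'(digit), 'e', 'd', '6'(digit), 'h', '3'(digit), 'x', 'J', 'r', 'd'
Digits found: 3
Result: 3


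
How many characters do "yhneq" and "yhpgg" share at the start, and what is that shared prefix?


String 1: 'yhneq'
String 2: 'yhpgg'
Compare position by position:
pos 0: 'y' vs 'y' match
pos 1: 'h' vs 'h' match
pos 2: 'n' vs 'p' differ -> stop
Longest common prefix: "yh" (length 2)


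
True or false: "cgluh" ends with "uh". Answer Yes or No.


Input string: 'cgluh'
Suffix to check: 'uh'
Last 2 characters of input: 'uh'
Match: True
Result: Yes


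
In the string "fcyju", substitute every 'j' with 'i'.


Input string: 'fcyju'
Operation: replace 'j' with 'i'
Positions of 'j': 3
After replacement: fcyiu


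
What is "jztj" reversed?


Input string: 'jztj'
Operation: reverse character order
Original order: 'j' -> 'z' -> 't' -> 'j'
Reversed order: 'j' -> 't' -> 'z' -> 'j'
Result: jtzj


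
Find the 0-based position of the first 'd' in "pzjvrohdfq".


Input string: 'pzjvrohdfq'
Target: 'd'
Scanning left to right: s[0]='p', s[1]='z', s[2]='j', s[3]='v', s[4]='r', s[5]='o', s[6]='h', s[7]='d'
First match at index: 7


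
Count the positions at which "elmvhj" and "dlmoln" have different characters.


String 1: 'elmvhj'
String 2: 'dlmoln'
Compare each position: pos 0: 'e'!='d', pos 1: 'l'=='l', pos 2: 'm'=='m', pos 3: 'v'!='o', pos 4: 'h'!='l', pos 5: 'j'!='n'
Differing positions: 4
Hamming distance: 4


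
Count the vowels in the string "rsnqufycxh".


Input string: 'rsnqufycxh'
Operation: count vowels (a, e, i, o, u)
Scan: s[0]='r', s[1]='s', s[2]='n', s[3]='q', s[4]='u' (vowel), s[5]='f', s[6]='y', s[7]='c', s[8]='x', s[9]='h'
Vowels found: 1
Result: 1


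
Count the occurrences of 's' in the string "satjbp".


Input string: 'satjbp'
Target character: 's'
Scan each position: s[0]='s'
Matches found at indices: 0
Total: 1


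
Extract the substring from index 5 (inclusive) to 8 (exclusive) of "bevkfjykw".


Input string: 'bevkfjykw'
Operation: slice [5:8]
Extract characters: s[5]='j', s[6]='y', s[7]='k'
Result: jyk


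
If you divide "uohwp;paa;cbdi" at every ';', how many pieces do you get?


Input string: 'uohwp;paa;cbdi'
Delimiter: ';'
Split result: 'uohwp', 'paa', 'cbdi'
Number of parts: 3


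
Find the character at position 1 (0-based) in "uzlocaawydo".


Input string: 'uzlocaawydo'
Operation: get character at index 1
Index mapping: s[0]='u', s[1]='z'
Result: 'z'


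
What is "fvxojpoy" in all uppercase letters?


Input string: 'fvxojpoy'
Operation: convert each letter to uppercase
Mapping: 'f'->'F', 'v'->'V', 'x'->'X', 'o'->'O', 'j'->'J', 'p'->'P', 'o'->'O', 'y'->'Y'
Result: FVXOJPOY


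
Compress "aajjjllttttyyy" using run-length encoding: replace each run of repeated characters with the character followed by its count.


Input: 'aajjjllttttyyy'
Operation: identify consecutive runs
Runs: 'aa' -> a2, 'jjj' -> j3, 'll' -> l2, 'tttt' -> t4, 'yyy' -> y3
Encoded: a2j3l2t4y3
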